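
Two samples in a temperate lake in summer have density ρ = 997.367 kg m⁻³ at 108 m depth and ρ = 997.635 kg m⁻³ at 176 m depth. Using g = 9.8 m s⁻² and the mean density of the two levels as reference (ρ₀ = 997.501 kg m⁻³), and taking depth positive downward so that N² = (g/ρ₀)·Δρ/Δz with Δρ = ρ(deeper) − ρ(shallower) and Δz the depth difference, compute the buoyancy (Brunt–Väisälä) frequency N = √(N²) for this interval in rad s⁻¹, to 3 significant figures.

6.22 × 10⁻³ rad s⁻¹

Δρ = 997.635 − 997.367 = 0.268 kg m⁻³ over Δz = 176 − 108 = 68 m.
N² = (9.8/997.501) × (0.268/68) = 3.8720 × 10⁻⁵ s⁻².
N = √(3.8720 × 10⁻⁵) = 6.2225 × 10⁻³ rad s⁻¹ ≈ 6.22 × 10⁻³ rad s⁻¹.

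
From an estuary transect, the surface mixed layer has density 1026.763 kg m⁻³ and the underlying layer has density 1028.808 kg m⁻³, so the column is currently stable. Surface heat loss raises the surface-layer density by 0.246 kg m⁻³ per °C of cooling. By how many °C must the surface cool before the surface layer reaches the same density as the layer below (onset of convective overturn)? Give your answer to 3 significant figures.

8.31 °C

Density deficit of the surface layer: 1028.808 − 1026.763 = 2.045 kg m⁻³.
Required change = 2.045 / 0.246 = 8.31 °C.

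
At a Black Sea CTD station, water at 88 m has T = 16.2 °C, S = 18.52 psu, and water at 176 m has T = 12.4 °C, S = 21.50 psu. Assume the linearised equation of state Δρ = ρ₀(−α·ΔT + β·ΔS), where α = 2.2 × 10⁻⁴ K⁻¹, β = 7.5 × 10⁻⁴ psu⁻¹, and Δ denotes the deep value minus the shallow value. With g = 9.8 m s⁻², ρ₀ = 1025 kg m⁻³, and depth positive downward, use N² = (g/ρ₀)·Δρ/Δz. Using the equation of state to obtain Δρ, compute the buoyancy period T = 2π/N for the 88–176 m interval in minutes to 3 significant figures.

ΔT = -3.8 K, ΔS = +2.98 psu (deep − shallow).
Δρ/ρ₀ = −αΔT + βΔS = 8.36 × 10⁻⁴ + 2.235 × 10⁻³ = 3.071 × 10⁻³, so Δρ ≈ 3.148 kg m⁻³.
N² = (g/ρ₀)·Δρ/Δz = g·(Δρ/ρ₀)/Δz = 9.8 × 3.071 × 10⁻³ / 88 = 3.4200 × 10⁻⁴ s⁻².
N = √(3.4200 × 10⁻⁴) = 0.018493 rad s⁻¹ → T = 2π/N = 339.76 s = 5.6627 min ≈ 5.66 min.

5.66 min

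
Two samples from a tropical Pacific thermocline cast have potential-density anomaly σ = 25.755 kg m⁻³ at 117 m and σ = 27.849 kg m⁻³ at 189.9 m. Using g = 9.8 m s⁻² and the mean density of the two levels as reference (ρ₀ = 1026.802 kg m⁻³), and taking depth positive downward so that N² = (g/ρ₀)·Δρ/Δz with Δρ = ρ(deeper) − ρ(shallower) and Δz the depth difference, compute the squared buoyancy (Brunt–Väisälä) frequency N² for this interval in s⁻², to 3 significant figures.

2.74 × 10⁻⁴ s⁻²

Δρ = 1027.849 − 1025.755 = 2.094 kg m⁻³ over Δz = 189.9 − 117 = 72.9 m.
N² = (9.8/1026.802) × (2.094/72.9) = 2.7415 × 10⁻⁴ s⁻² ≈ 2.74 × 10⁻⁴ s⁻².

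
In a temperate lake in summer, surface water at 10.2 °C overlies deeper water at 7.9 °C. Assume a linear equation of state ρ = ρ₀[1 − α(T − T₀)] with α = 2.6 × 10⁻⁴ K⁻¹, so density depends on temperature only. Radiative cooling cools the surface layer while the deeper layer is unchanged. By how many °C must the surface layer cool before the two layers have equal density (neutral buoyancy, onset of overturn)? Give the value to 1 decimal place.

With temperature the only control, equal density requires T_surf′ = T_deep.
T_surf′ = 7.9 °C.
Cooling required: 10.2 − 7.9 = 2.3 °C.

2.3 °C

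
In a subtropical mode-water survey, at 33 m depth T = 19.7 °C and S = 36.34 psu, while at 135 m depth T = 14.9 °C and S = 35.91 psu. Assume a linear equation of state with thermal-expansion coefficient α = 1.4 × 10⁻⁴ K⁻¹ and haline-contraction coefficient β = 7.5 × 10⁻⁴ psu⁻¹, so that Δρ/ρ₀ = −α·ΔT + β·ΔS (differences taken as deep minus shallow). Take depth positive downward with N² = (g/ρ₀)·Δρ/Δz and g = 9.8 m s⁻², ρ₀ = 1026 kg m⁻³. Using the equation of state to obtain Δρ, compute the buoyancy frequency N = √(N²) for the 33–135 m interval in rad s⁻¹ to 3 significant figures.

ΔT = -4.8 K, ΔS = -0.43 psu (deep − shallow).
Δρ/ρ₀ = −αΔT + βΔS = 6.72 × 10⁻⁴ − 3.225 × 10⁻⁴ = 3.495 × 10⁻⁴, so Δρ ≈ 0.3586 kg m⁻³.
N² = (g/ρ₀)·Δρ/Δz = g·(Δρ/ρ₀)/Δz = 9.8 × 3.495 × 10⁻⁴ / 102 = 3.3579 × 10⁻⁵ s⁻².
N = √(3.3579 × 10⁻⁵) = 5.7947 × 10⁻³ rad s⁻¹ ≈ 5.79 × 10⁻³ rad s⁻¹.

5.79 × 10⁻³ rad s⁻¹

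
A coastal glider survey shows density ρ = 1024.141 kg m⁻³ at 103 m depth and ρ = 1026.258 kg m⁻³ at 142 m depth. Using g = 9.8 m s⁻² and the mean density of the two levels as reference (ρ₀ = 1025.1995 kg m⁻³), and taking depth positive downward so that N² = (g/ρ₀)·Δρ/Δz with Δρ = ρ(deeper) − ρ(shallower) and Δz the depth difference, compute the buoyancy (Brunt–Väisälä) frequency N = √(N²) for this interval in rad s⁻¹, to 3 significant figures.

Δρ = 1026.258 − 1024.141 = 2.117 kg m⁻³ over Δz = 142 − 103 = 39 m.
N² = (9.8/1025.1995) × (2.117/39) = 5.1889 × 10⁻⁴ s⁻².
N = √(5.1889 × 10⁻⁴) = 0.022779 rad s⁻¹ ≈ 0.0228 rad s⁻¹.

0.0228 rad s⁻¹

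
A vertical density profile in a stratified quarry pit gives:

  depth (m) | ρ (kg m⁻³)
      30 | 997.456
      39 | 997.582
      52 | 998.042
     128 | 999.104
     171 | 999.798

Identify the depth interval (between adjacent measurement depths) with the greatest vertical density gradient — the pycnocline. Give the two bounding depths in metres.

Compute the density gradient over each adjacent pair:
  30–39 m: Δρ/Δz = 0.126/9 = 0.014 kg m⁻⁴
  39–52 m: Δρ/Δz = 0.460/13 = 0.035 kg m⁻⁴
  52–128 m: Δρ/Δz = 1.062/76 = 0.014 kg m⁻⁴
  128–171 m: Δρ/Δz = 0.694/43 = 0.016 kg m⁻⁴
The largest gradient is in the 39–52 m interval — the pycnocline.

39–52 m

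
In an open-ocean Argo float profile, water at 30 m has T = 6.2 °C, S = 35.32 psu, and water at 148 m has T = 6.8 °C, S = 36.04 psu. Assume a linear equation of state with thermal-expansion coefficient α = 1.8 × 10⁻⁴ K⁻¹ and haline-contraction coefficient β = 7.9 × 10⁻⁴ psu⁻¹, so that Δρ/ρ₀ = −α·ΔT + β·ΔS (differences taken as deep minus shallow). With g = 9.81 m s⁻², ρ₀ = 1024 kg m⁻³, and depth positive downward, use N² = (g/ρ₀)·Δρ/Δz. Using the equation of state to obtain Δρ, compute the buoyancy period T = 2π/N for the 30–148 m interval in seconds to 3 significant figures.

ΔT = +0.6 K, ΔS = +0.72 psu (deep − shallow).
Δρ/ρ₀ = −αΔT + βΔS = -1.08 × 10⁻⁴ + 5.688 × 10⁻⁴ = 4.608 × 10⁻⁴, so Δρ ≈ 0.4719 kg m⁻³.
N² = (g/ρ₀)·Δρ/Δz = g·(Δρ/ρ₀)/Δz = 9.81 × 4.608 × 10⁻⁴ / 118 = 3.8309 × 10⁻⁵ s⁻².
N = √(3.8309 × 10⁻⁵) = 6.1894 × 10⁻³ rad s⁻¹ → T = 2π/N = 1.0152 × 10³ s ≈ 1.02 × 10³ s.

1.02 × 10³ s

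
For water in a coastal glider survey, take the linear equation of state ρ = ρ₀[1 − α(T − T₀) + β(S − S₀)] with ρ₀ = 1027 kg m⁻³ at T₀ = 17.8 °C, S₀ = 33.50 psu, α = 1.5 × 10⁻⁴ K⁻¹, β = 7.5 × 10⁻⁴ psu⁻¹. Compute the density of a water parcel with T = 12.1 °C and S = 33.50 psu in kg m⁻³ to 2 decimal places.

1027.88 kg m⁻³

T − T₀ = -5.7 K, S − S₀ = +0.00 psu.
Bracket = 1 − α·(-5.7) + β·(+0.00) = 1 + (8.55 × 10⁻⁴) = 1.0008550.
ρ = 1027 × 1.0008550 = 1027.88 kg m⁻³.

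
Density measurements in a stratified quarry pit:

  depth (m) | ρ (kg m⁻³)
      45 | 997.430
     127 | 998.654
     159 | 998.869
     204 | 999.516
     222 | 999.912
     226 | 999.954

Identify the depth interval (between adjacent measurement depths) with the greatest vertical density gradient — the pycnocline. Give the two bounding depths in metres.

204–222 m

Compute the density gradient over each adjacent pair:
  45–127 m: Δρ/Δz = 1.224/82 = 0.015 kg m⁻⁴
  127–159 m: Δρ/Δz = 0.215/32 = 6.7 × 10⁻³ kg m⁻⁴
  159–204 m: Δρ/Δz = 0.647/45 = 0.014 kg m⁻⁴
  204–222 m: Δρ/Δz = 0.396/18 = 0.022 kg m⁻⁴
  222–226 m: Δρ/Δz = 0.042/4 = 0.011 kg m⁻⁴
The largest gradient is in the 204–222 m interval — the pycnocline.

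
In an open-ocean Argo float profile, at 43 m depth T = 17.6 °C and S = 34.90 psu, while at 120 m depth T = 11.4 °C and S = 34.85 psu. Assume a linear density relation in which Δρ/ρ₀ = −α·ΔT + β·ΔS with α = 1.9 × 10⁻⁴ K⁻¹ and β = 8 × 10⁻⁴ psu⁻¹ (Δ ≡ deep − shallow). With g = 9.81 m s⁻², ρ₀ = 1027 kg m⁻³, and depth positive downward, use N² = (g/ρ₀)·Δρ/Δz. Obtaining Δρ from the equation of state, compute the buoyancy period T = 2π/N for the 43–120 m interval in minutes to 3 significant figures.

8.70 min

ΔT = -6.2 K, ΔS = -0.05 psu (deep − shallow).
Δρ/ρ₀ = −αΔT + βΔS = 1.178 × 10⁻³ − 4.00 × 10⁻⁵ = 1.138 × 10⁻³, so Δρ ≈ 1.169 kg m⁻³.
N² = (g/ρ₀)·Δρ/Δz = g·(Δρ/ρ₀)/Δz = 9.81 × 1.138 × 10⁻³ / 77 = 1.4498 × 10⁻⁴ s⁻².
N = √(1.4498 × 10⁻⁴) = 0.012041 rad s⁻¹ → T = 2π/N = 521.82 s = 8.6970 min ≈ 8.70 min.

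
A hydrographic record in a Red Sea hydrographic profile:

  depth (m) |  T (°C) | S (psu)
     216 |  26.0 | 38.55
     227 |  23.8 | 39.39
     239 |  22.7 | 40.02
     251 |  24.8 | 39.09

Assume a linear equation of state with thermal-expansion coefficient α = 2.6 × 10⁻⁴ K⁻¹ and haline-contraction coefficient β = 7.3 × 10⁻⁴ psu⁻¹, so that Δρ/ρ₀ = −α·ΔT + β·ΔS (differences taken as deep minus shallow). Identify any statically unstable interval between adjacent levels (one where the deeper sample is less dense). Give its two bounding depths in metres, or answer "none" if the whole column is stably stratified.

Evaluate Δρ/ρ₀ = −αΔT + βΔS across each adjacent pair:
  216–227 m: −αΔT+βΔS = −(2.6 × 10⁻⁴)(-2.2)+(7.3 × 10⁻⁴)(+0.84) = 1.2 × 10⁻³ → stable
  227–239 m: −αΔT+βΔS = −(2.6 × 10⁻⁴)(-1.1)+(7.3 × 10⁻⁴)(+0.63) = 7.5 × 10⁻⁴ → stable
  239–251 m: −αΔT+βΔS = −(2.6 × 10⁻⁴)(+2.1)+(7.3 × 10⁻⁴)(-0.93) = -1.2 × 10⁻³ → UNSTABLE
The 239–251 m interval has Δρ < 0: lighter water underlies denser water.

239–251 m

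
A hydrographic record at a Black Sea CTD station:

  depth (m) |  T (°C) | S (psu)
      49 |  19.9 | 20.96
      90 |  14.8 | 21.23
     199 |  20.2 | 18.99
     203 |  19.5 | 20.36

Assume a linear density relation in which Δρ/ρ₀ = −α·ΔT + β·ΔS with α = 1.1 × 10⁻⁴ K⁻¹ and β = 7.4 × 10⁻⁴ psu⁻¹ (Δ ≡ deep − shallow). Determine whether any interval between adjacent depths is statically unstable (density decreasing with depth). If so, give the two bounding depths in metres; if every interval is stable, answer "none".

Evaluate Δρ/ρ₀ = −αΔT + βΔS across each adjacent pair:
  49–90 m: −αΔT+βΔS = −(1.1 × 10⁻⁴)(-5.1)+(7.4 × 10⁻⁴)(+0.27) = 7.6 × 10⁻⁴ → stable
  90–199 m: −αΔT+βΔS = −(1.1 × 10⁻⁴)(+5.4)+(7.4 × 10⁻⁴)(-2.24) = -2.3 × 10⁻³ → UNSTABLE
  199–203 m: −αΔT+βΔS = −(1.1 × 10⁻⁴)(-0.7)+(7.4 × 10⁻⁴)(+1.37) = 1.1 × 10⁻³ → stable
The 90–199 m interval has Δρ < 0: lighter water underlies denser water.

90–199 m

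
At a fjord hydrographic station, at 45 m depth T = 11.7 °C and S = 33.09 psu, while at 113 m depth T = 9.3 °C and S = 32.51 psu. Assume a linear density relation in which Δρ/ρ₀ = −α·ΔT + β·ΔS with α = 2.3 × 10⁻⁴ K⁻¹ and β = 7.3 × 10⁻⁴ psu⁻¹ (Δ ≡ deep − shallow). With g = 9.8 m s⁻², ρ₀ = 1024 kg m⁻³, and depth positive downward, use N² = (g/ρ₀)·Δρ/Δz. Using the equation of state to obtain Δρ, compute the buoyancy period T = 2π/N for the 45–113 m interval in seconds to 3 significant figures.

ΔT = -2.4 K, ΔS = -0.58 psu (deep − shallow).
Δρ/ρ₀ = −αΔT + βΔS = 5.52 × 10⁻⁴ − 4.234 × 10⁻⁴ = 1.286 × 10⁻⁴, so Δρ ≈ 0.1317 kg m⁻³.
N² = (g/ρ₀)·Δρ/Δz = g·(Δρ/ρ₀)/Δz = 9.8 × 1.286 × 10⁻⁴ / 68 = 1.8534 × 10⁻⁵ s⁻².
N = √(1.8534 × 10⁻⁵) = 4.3051 × 10⁻³ rad s⁻¹ → T = 2π/N = 1.4595 × 10³ s ≈ 1.46 × 10³ s.

1.46 × 10³ s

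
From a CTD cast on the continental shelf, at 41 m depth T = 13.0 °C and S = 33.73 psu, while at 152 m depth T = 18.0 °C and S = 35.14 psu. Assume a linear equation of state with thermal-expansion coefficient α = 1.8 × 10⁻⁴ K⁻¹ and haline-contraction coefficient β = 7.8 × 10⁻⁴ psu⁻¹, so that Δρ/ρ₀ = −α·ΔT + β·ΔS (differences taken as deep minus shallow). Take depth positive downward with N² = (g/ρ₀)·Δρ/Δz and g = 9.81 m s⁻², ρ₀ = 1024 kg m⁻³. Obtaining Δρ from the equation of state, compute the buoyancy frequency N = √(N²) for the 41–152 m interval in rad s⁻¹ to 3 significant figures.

ΔT = +5.0 K, ΔS = +1.41 psu (deep − shallow).
Δρ/ρ₀ = −αΔT + βΔS = -9.00 × 10⁻⁴ + 1.0998 × 10⁻³ = 1.998 × 10⁻⁴, so Δρ ≈ 0.2046 kg m⁻³.
N² = (g/ρ₀)·Δρ/Δz = g·(Δρ/ρ₀)/Δz = 9.81 × 1.998 × 10⁻⁴ / 111 = 1.7658 × 10⁻⁵ s⁻².
N = √(1.7658 × 10⁻⁵) = 4.2021 × 10⁻³ rad s⁻¹ ≈ 4.20 × 10⁻³ rad s⁻¹.

4.20 × 10⁻³ rad s⁻¹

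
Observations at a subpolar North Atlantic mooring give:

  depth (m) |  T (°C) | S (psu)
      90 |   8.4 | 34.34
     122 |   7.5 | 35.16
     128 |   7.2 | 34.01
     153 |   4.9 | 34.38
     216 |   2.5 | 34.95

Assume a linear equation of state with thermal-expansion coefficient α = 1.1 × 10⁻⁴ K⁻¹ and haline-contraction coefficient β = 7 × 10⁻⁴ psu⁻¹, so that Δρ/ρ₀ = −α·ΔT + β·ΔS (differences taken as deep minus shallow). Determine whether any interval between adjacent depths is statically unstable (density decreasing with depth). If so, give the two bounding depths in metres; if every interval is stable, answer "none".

122–128 m

Evaluate Δρ/ρ₀ = −αΔT + βΔS across each adjacent pair:
  90–122 m: −αΔT+βΔS = −(1.1 × 10⁻⁴)(-0.9)+(7 × 10⁻⁴)(+0.82) = 6.7 × 10⁻⁴ → stable
  122–128 m: −αΔT+βΔS = −(1.1 × 10⁻⁴)(-0.3)+(7 × 10⁻⁴)(-1.15) = -7.7 × 10⁻⁴ → UNSTABLE
  128–153 m: −αΔT+βΔS = −(1.1 × 10⁻⁴)(-2.3)+(7 × 10⁻⁴)(+0.37) = 5.1 × 10⁻⁴ → stable
  153–216 m: −αΔT+βΔS = −(1.1 × 10⁻⁴)(-2.4)+(7 × 10⁻⁴)(+0.57) = 6.6 × 10⁻⁴ → stable
The 122–128 m interval has Δρ < 0: lighter water underlies denser water.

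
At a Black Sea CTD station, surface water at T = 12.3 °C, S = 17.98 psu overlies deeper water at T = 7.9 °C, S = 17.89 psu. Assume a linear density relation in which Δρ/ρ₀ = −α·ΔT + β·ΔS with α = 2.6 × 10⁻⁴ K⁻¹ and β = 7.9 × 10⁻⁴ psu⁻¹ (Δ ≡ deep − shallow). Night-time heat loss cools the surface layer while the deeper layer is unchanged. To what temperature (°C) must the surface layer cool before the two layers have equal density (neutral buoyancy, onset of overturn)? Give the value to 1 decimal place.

8.2 °C

Neutral buoyancy requires Δρ = 0, i.e. −α(T_deep − T_surf′) + β(S_deep − S_surf) = 0.
T_surf′ = T_deep − (β/α)·ΔS = 7.9 − (7.9 × 10⁻⁴/2.6 × 10⁻⁴)·(-0.09) = 8.173 °C.
Cooling required: 12.3 − (8.173) = 4.127 °C.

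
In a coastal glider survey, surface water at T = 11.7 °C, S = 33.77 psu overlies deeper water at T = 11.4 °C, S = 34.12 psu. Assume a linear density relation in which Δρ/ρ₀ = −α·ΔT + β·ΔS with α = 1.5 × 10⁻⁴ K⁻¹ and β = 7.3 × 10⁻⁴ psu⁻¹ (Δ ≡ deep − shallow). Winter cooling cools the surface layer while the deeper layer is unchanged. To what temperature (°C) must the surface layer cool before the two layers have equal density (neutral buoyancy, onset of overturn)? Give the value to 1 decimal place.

Neutral buoyancy requires Δρ = 0, i.e. −α(T_deep − T_surf′) + β(S_deep − S_surf) = 0.
T_surf′ = T_deep − (β/α)·ΔS = 11.4 − (7.3 × 10⁻⁴/1.5 × 10⁻⁴)·(+0.35) = 9.697 °C.
Cooling required: 11.7 − (9.697) = 2.003 °C.

9.7 °C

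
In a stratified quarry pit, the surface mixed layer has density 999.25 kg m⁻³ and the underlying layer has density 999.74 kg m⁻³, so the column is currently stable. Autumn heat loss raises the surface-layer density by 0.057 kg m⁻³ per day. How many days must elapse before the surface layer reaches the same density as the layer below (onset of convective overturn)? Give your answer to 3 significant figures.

8.60 days

Density deficit of the surface layer: 999.74 − 999.25 = 0.49 kg m⁻³.
Required change = 0.49 / 0.057 = 8.60 days.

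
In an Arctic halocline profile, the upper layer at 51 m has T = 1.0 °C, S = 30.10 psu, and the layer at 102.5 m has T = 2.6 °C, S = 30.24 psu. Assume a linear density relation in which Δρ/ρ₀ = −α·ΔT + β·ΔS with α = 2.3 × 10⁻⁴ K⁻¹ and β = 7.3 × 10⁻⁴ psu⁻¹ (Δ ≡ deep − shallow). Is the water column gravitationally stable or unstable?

unstable

ΔT = 2.6 − 1.0 = +1.6 K and ΔS = 30.24 − 30.10 = +0.14 psu (deep − shallow).
−αΔT = -3.68 × 10⁻⁴; βΔS = 1.022 × 10⁻⁴; sum Δρ/ρ₀ = -2.658 × 10⁻⁴.
Δρ/ρ₀ < 0, so Δρ < 0: deeper water is lighter → statically unstable; the column would overturn.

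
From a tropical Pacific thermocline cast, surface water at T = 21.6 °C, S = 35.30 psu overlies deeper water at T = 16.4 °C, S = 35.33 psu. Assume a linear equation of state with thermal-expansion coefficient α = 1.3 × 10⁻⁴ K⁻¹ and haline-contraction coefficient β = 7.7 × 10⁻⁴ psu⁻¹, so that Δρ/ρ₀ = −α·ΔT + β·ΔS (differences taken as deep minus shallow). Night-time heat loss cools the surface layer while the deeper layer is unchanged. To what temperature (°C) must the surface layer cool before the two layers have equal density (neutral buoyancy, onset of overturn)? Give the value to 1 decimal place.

Neutral buoyancy requires Δρ = 0, i.e. −α(T_deep − T_surf′) + β(S_deep − S_surf) = 0.
T_surf′ = T_deep − (β/α)·ΔS = 16.4 − (7.7 × 10⁻⁴/1.3 × 10⁻⁴)·(+0.03) = 16.222 °C.
Cooling required: 21.6 − (16.222) = 5.378 °C.

16.2 °C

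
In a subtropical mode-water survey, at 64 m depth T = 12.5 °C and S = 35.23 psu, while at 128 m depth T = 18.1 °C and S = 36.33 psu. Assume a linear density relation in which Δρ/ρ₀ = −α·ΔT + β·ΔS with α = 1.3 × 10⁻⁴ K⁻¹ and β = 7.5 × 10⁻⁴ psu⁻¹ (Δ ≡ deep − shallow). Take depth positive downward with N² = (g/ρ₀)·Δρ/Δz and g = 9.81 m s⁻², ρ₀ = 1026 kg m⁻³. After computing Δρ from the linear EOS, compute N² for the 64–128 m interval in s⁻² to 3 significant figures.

ΔT = +5.6 K, ΔS = +1.10 psu (deep − shallow).
Δρ/ρ₀ = −αΔT + βΔS = -7.28 × 10⁻⁴ + 8.25 × 10⁻⁴ = 9.70 × 10⁻⁵, so Δρ ≈ 0.09952 kg m⁻³.
N² = (g/ρ₀)·Δρ/Δz = g·(Δρ/ρ₀)/Δz = 9.81 × 9.70 × 10⁻⁵ / 64 = 1.4868 × 10⁻⁵ s⁻² ≈ 1.49 × 10⁻⁵ s⁻².

1.49 × 10⁻⁵ s⁻²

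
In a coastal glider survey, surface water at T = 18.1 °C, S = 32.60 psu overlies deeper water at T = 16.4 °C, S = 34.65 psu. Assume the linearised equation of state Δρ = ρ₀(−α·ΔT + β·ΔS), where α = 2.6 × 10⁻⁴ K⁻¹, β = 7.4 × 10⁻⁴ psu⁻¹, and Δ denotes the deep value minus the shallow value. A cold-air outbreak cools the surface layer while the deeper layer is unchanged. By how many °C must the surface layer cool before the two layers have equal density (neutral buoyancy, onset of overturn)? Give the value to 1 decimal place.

7.5 °C

Neutral buoyancy requires Δρ = 0, i.e. −α(T_deep − T_surf′) + β(S_deep − S_surf) = 0.
T_surf′ = T_deep − (β/α)·ΔS = 16.4 − (7.4 × 10⁻⁴/2.6 × 10⁻⁴)·(+2.05) = 10.565 °C.
Cooling required: 18.1 − (10.565) = 7.535 °C.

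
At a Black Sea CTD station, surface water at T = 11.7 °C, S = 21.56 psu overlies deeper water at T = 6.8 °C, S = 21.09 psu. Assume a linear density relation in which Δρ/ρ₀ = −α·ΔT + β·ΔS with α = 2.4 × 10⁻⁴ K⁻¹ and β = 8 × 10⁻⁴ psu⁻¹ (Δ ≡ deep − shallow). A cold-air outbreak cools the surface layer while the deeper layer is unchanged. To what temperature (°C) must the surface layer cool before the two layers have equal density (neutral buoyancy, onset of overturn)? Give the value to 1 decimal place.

Neutral buoyancy requires Δρ = 0, i.e. −α(T_deep − T_surf′) + β(S_deep − S_surf) = 0.
T_surf′ = T_deep − (β/α)·ΔS = 6.8 − (8 × 10⁻⁴/2.4 × 10⁻⁴)·(-0.47) = 8.367 °C.
Cooling required: 11.7 − (8.367) = 3.333 °C.

8.4 °C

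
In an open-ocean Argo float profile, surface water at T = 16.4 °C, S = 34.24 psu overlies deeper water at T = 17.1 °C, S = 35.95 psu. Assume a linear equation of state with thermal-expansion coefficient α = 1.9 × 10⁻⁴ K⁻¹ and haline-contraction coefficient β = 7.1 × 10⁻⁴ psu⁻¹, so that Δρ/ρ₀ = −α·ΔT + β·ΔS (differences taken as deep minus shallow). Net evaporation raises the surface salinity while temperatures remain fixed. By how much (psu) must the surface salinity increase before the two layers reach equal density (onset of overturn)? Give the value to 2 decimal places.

Neutral buoyancy requires −α(T_deep − T_surf) + β(S_deep − S_surf′) = 0.
S_surf′ = S_deep − (α/β)·ΔT = 35.95 − (1.9 × 10⁻⁴/7.1 × 10⁻⁴)·(+0.7) = 35.7627 psu.
Increase required: 35.7627 − 34.24 = 1.5227 psu.

1.52 psu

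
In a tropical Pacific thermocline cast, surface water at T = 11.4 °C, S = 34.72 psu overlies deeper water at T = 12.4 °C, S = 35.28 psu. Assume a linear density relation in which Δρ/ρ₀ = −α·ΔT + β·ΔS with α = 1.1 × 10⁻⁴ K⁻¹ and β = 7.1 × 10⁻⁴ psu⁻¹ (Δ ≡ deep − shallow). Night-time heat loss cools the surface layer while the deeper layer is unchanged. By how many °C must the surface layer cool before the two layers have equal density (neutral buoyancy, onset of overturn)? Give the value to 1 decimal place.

2.6 °C

Neutral buoyancy requires Δρ = 0, i.e. −α(T_deep − T_surf′) + β(S_deep − S_surf) = 0.
T_surf′ = T_deep − (β/α)·ΔS = 12.4 − (7.1 × 10⁻⁴/1.1 × 10⁻⁴)·(+0.56) = 8.785 °C.
Cooling required: 11.4 − (8.785) = 2.615 °C.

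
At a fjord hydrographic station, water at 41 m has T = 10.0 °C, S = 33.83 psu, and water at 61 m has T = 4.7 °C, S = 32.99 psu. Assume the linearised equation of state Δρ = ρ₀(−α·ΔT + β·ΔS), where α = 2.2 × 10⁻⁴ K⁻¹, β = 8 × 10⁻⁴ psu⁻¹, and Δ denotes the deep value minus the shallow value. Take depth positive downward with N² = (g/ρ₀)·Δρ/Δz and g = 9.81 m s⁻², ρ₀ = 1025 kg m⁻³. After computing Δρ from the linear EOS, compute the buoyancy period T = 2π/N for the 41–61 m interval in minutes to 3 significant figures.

6.73 min

ΔT = -5.3 K, ΔS = -0.84 psu (deep − shallow).
Δρ/ρ₀ = −αΔT + βΔS = 1.166 × 10⁻³ − 6.72 × 10⁻⁴ = 4.94 × 10⁻⁴, so Δρ ≈ 0.5063 kg m⁻³.
N² = (g/ρ₀)·Δρ/Δz = g·(Δρ/ρ₀)/Δz = 9.81 × 4.94 × 10⁻⁴ / 20 = 2.4231 × 10⁻⁴ s⁻².
N = √(2.4231 × 10⁻⁴) = 0.015566 rad s⁻¹ → T = 2π/N = 403.65 s = 6.7275 min ≈ 6.73 min.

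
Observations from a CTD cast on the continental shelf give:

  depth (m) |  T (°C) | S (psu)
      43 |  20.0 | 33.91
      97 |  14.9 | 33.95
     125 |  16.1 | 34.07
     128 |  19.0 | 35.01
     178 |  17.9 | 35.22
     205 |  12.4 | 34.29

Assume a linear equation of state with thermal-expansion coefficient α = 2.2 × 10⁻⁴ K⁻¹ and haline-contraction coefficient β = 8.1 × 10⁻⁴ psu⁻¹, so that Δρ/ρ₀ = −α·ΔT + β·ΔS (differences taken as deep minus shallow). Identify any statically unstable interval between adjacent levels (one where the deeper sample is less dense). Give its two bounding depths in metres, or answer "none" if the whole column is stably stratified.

97–125 m

Evaluate Δρ/ρ₀ = −αΔT + βΔS across each adjacent pair:
  43–97 m: −αΔT+βΔS = −(2.2 × 10⁻⁴)(-5.1)+(8.1 × 10⁻⁴)(+0.04) = 1.2 × 10⁻³ → stable
  97–125 m: −αΔT+βΔS = −(2.2 × 10⁻⁴)(+1.2)+(8.1 × 10⁻⁴)(+0.12) = -1.7 × 10⁻⁴ → UNSTABLE
  125–128 m: −αΔT+βΔS = −(2.2 × 10⁻⁴)(+2.9)+(8.1 × 10⁻⁴)(+0.94) = 1.2 × 10⁻⁴ → stable
  128–178 m: −αΔT+βΔS = −(2.2 × 10⁻⁴)(-1.1)+(8.1 × 10⁻⁴)(+0.21) = 4.1 × 10⁻⁴ → stable
  178–205 m: −αΔT+βΔS = −(2.2 × 10⁻⁴)(-5.5)+(8.1 × 10⁻⁴)(-0.93) = 4.6 × 10⁻⁴ → stable
The 97–125 m interval has Δρ < 0: lighter water underlies denser water.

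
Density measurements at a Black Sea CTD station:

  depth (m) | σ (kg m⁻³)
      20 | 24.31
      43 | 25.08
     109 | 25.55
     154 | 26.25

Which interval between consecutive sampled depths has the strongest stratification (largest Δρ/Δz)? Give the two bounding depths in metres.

Compute the density gradient over each adjacent pair:
  20–43 m: Δρ/Δz = 0.77/23 = 0.033 kg m⁻⁴
  43–109 m: Δρ/Δz = 0.47/66 = 7.1 × 10⁻³ kg m⁻⁴
  109–154 m: Δρ/Δz = 0.70/45 = 0.016 kg m⁻⁴
The largest gradient is in the 20–43 m interval — the pycnocline.

20–43 m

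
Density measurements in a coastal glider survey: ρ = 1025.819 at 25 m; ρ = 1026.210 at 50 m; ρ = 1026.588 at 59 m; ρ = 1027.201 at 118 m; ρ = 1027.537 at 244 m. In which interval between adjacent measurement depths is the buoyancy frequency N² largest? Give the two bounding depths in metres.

Compute the density gradient over each adjacent pair:
  25–50 m: Δρ/Δz = 0.391/25 = 0.016 kg m⁻⁴
  50–59 m: Δρ/Δz = 0.378/9 = 0.042 kg m⁻⁴
  59–118 m: Δρ/Δz = 0.613/59 = 0.010 kg m⁻⁴
  118–244 m: Δρ/Δz = 0.336/126 = 2.7 × 10⁻³ kg m⁻⁴
The largest gradient is in the 50–59 m interval — the pycnocline.

50–59 m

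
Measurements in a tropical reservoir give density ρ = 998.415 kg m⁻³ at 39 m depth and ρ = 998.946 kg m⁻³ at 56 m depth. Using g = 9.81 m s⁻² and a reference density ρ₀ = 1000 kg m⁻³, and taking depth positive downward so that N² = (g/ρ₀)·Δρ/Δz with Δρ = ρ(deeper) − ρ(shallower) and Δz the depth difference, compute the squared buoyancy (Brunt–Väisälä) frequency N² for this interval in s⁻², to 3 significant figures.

Δρ = 998.946 − 998.415 = 0.531 kg m⁻³ over Δz = 56 − 39 = 17 m.
N² = (9.81/1000) × (0.531/17) = 3.0642 × 10⁻⁴ s⁻² ≈ 3.06 × 10⁻⁴ s⁻².

3.06 × 10⁻⁴ s⁻²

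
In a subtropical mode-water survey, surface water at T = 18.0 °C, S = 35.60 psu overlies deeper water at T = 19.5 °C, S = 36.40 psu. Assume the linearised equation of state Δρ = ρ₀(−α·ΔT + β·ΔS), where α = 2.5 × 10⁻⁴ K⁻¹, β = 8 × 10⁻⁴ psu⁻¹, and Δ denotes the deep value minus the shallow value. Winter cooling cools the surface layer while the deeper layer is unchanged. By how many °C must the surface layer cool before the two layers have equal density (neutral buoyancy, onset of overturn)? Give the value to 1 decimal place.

1.1 °C

Neutral buoyancy requires Δρ = 0, i.e. −α(T_deep − T_surf′) + β(S_deep − S_surf) = 0.
T_surf′ = T_deep − (β/α)·ΔS = 19.5 − (8 × 10⁻⁴/2.5 × 10⁻⁴)·(+0.80) = 16.940 °C.
Cooling required: 18.0 − (16.940) = 1.060 °C.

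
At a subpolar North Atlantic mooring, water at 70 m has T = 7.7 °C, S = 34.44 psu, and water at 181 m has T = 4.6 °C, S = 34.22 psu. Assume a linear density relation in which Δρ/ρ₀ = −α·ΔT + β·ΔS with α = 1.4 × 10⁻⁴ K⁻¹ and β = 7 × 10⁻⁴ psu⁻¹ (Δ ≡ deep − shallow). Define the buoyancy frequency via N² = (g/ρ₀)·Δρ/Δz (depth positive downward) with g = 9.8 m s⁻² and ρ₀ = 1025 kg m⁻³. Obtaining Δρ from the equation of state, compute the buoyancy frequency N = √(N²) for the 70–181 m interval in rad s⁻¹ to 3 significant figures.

4.97 × 10⁻³ rad s⁻¹

ΔT = -3.1 K, ΔS = -0.22 psu (deep − shallow).
Δρ/ρ₀ = −αΔT + βΔS = 4.34 × 10⁻⁴ − 1.54 × 10⁻⁴ = 2.80 × 10⁻⁴, so Δρ ≈ 0.2870 kg m⁻³.
N² = (g/ρ₀)·Δρ/Δz = g·(Δρ/ρ₀)/Δz = 9.8 × 2.80 × 10⁻⁴ / 111 = 2.4721 × 10⁻⁵ s⁻².
N = √(2.4721 × 10⁻⁵) = 4.9720 × 10⁻³ rad s⁻¹ ≈ 4.97 × 10⁻³ rad s⁻¹.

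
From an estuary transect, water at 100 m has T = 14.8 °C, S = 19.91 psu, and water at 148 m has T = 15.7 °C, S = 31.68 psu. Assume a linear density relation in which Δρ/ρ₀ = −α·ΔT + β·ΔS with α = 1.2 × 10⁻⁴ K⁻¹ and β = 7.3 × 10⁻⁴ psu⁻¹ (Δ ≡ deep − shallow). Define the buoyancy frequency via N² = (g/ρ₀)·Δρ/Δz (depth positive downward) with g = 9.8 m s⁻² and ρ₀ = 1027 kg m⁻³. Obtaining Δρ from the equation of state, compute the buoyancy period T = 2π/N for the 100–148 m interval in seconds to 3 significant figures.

ΔT = +0.9 K, ΔS = +11.77 psu (deep − shallow).
Δρ/ρ₀ = −αΔT + βΔS = -1.08 × 10⁻⁴ + 8.5921 × 10⁻³ = 8.4841 × 10⁻³, so Δρ ≈ 8.713 kg m⁻³.
N² = (g/ρ₀)·Δρ/Δz = g·(Δρ/ρ₀)/Δz = 9.8 × 8.4841 × 10⁻³ / 48 = 1.7322 × 10⁻³ s⁻².
N = √(1.7322 × 10⁻³) = 0.041620 rad s⁻¹ → T = 2π/N = 150.97 s ≈ 151 s.

151 s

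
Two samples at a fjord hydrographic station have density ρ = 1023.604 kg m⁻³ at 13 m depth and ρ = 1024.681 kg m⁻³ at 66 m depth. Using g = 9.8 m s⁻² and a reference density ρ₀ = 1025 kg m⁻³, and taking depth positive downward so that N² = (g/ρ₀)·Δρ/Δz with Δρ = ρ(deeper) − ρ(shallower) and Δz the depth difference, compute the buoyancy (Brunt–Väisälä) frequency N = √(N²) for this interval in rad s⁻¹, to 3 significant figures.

Δρ = 1024.681 − 1023.604 = 1.077 kg m⁻³ over Δz = 66 − 13 = 53 m.
N² = (9.8/1025) × (1.077/53) = 1.9429 × 10⁻⁴ s⁻².
N = √(1.9429 × 10⁻⁴) = 0.013939 rad s⁻¹ ≈ 0.0139 rad s⁻¹.

0.0139 rad s⁻¹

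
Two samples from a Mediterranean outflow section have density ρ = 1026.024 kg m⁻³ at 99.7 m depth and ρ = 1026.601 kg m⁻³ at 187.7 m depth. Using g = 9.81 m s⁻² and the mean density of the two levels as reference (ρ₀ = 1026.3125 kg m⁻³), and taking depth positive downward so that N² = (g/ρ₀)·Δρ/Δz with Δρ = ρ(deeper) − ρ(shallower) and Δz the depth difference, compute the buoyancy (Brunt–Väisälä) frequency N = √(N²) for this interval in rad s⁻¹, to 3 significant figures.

Δρ = 1026.601 − 1026.024 = 0.577 kg m⁻³ over Δz = 187.7 − 99.7 = 88 m.
N² = (9.81/1026.3125) × (0.577/88) = 6.2673 × 10⁻⁵ s⁻².
N = √(6.2673 × 10⁻⁵) = 7.9166 × 10⁻³ rad s⁻¹ ≈ 7.92 × 10⁻³ rad s⁻¹.

7.92 × 10⁻³ rad s⁻¹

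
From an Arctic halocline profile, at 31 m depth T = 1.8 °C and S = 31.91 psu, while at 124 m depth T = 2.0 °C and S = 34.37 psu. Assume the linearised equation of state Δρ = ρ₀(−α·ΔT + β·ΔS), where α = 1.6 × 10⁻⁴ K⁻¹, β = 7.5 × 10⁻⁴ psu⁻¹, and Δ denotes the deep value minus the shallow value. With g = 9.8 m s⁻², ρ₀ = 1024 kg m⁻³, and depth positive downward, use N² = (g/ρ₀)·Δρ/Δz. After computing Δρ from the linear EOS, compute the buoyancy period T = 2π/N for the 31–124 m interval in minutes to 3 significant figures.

ΔT = +0.2 K, ΔS = +2.46 psu (deep − shallow).
Δρ/ρ₀ = −αΔT + βΔS = -3.20 × 10⁻⁵ + 1.845 × 10⁻³ = 1.813 × 10⁻³, so Δρ ≈ 1.857 kg m⁻³.
N² = (g/ρ₀)·Δρ/Δz = g·(Δρ/ρ₀)/Δz = 9.8 × 1.813 × 10⁻³ / 93 = 1.9105 × 10⁻⁴ s⁻².
N = √(1.9105 × 10⁻⁴) = 0.013822 rad s⁻¹ → T = 2π/N = 454.58 s = 7.5763 min ≈ 7.58 min.

7.58 min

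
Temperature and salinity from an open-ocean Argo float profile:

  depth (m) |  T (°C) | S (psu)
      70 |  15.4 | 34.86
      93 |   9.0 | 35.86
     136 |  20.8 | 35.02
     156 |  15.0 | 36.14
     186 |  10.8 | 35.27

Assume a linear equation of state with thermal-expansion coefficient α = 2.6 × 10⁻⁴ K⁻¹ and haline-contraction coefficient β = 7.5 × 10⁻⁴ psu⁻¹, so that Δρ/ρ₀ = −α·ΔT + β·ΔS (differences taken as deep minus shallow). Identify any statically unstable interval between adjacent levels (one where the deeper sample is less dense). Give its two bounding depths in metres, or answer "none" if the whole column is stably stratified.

Evaluate Δρ/ρ₀ = −αΔT + βΔS across each adjacent pair:
  70–93 m: −αΔT+βΔS = −(2.6 × 10⁻⁴)(-6.4)+(7.5 × 10⁻⁴)(+1.00) = 2.4 × 10⁻³ → stable
  93–136 m: −αΔT+βΔS = −(2.6 × 10⁻⁴)(+11.8)+(7.5 × 10⁻⁴)(-0.84) = -3.7 × 10⁻³ → UNSTABLE
  136–156 m: −αΔT+βΔS = −(2.6 × 10⁻⁴)(-5.8)+(7.5 × 10⁻⁴)(+1.12) = 2.3 × 10⁻³ → stable
  156–186 m: −αΔT+βΔS = −(2.6 × 10⁻⁴)(-4.2)+(7.5 × 10⁻⁴)(-0.87) = 4.4 × 10⁻⁴ → stable
The 93–136 m interval has Δρ < 0: lighter water underlies denser water.

93–136 m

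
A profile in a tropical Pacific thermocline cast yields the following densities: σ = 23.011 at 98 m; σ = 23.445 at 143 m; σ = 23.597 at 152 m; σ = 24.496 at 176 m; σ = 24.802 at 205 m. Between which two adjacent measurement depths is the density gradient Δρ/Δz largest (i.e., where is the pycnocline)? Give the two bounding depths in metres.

152–176 m

Compute the density gradient over each adjacent pair:
  98–143 m: Δρ/Δz = 0.434/45 = 9.6 × 10⁻³ kg m⁻⁴
  143–152 m: Δρ/Δz = 0.152/9 = 0.017 kg m⁻⁴
  152–176 m: Δρ/Δz = 0.899/24 = 0.037 kg m⁻⁴
  176–205 m: Δρ/Δz = 0.306/29 = 0.011 kg m⁻⁴
The largest gradient is in the 152–176 m interval — the pycnocline.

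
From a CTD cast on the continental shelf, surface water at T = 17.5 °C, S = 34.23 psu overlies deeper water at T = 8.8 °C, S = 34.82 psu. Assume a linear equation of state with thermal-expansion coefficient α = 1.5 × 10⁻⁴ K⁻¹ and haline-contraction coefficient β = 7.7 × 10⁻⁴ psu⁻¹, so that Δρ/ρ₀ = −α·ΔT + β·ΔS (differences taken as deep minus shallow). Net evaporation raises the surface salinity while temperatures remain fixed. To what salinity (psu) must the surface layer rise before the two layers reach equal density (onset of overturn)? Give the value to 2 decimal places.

36.51 psu

Neutral buoyancy requires −α(T_deep − T_surf) + β(S_deep − S_surf′) = 0.
S_surf′ = S_deep − (α/β)·ΔT = 34.82 − (1.5 × 10⁻⁴/7.7 × 10⁻⁴)·(-8.7) = 36.5148 psu.
Increase required: 36.5148 − 34.23 = 2.2848 psu.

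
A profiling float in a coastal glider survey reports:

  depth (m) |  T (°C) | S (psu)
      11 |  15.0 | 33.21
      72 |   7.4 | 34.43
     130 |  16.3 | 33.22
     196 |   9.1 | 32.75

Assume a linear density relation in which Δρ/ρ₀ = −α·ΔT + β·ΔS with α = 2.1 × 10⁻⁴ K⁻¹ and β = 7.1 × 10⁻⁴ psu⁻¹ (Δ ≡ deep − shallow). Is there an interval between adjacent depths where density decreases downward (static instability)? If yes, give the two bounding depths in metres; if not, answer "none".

72–130 m

Evaluate Δρ/ρ₀ = −αΔT + βΔS across each adjacent pair:
  11–72 m: −αΔT+βΔS = −(2.1 × 10⁻⁴)(-7.6)+(7.1 × 10⁻⁴)(+1.22) = 2.5 × 10⁻³ → stable
  72–130 m: −αΔT+βΔS = −(2.1 × 10⁻⁴)(+8.9)+(7.1 × 10⁻⁴)(-1.21) = -2.7 × 10⁻³ → UNSTABLE
  130–196 m: −αΔT+βΔS = −(2.1 × 10⁻⁴)(-7.2)+(7.1 × 10⁻⁴)(-0.47) = 1.2 × 10⁻³ → stable
The 72–130 m interval has Δρ < 0: lighter water underlies denser water.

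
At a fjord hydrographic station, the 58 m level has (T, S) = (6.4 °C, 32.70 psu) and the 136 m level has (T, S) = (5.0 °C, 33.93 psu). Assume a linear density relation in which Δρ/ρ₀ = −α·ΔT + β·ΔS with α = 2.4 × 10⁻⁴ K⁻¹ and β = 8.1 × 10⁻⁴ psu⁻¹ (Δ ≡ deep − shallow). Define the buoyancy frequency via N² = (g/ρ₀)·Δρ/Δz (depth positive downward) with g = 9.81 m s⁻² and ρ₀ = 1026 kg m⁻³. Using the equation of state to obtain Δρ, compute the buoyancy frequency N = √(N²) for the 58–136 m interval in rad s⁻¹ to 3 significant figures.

ΔT = -1.4 K, ΔS = +1.23 psu (deep − shallow).
Δρ/ρ₀ = −αΔT + βΔS = 3.36 × 10⁻⁴ + 9.963 × 10⁻⁴ = 1.3323 × 10⁻³, so Δρ ≈ 1.367 kg m⁻³.
N² = (g/ρ₀)·Δρ/Δz = g·(Δρ/ρ₀)/Δz = 9.81 × 1.3323 × 10⁻³ / 78 = 1.6756 × 10⁻⁴ s⁻².
N = √(1.6756 × 10⁻⁴) = 0.012944 rad s⁻¹ ≈ 0.0129 rad s⁻¹.

0.0129 rad s⁻¹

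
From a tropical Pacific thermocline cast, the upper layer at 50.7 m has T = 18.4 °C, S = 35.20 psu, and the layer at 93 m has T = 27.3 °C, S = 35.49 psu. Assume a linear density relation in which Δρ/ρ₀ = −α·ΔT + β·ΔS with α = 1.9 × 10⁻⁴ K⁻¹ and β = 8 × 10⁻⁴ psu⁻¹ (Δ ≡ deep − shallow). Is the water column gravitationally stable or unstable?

unstable

ΔT = 27.3 − 18.4 = +8.9 K and ΔS = 35.49 − 35.20 = +0.29 psu (deep − shallow).
−αΔT = -1.691 × 10⁻³; βΔS = 2.32 × 10⁻⁴; sum Δρ/ρ₀ = -1.459 × 10⁻³.
Δρ/ρ₀ < 0, so Δρ < 0: deeper water is lighter → statically unstable; the column would overturn.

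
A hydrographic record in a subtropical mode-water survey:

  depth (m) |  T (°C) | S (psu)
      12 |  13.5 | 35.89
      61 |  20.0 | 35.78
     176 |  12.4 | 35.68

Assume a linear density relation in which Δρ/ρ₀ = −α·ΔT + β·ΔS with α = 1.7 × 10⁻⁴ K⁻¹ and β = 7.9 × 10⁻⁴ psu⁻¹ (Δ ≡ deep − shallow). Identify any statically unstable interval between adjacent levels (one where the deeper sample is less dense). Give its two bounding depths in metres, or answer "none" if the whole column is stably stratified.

Evaluate Δρ/ρ₀ = −αΔT + βΔS across each adjacent pair:
  12–61 m: −αΔT+βΔS = −(1.7 × 10⁻⁴)(+6.5)+(7.9 × 10⁻⁴)(-0.11) = -1.2 × 10⁻³ → UNSTABLE
  61–176 m: −αΔT+βΔS = −(1.7 × 10⁻⁴)(-7.6)+(7.9 × 10⁻⁴)(-0.10) = 1.2 × 10⁻³ → stable
The 12–61 m interval has Δρ < 0: lighter water underlies denser water.

12–61 m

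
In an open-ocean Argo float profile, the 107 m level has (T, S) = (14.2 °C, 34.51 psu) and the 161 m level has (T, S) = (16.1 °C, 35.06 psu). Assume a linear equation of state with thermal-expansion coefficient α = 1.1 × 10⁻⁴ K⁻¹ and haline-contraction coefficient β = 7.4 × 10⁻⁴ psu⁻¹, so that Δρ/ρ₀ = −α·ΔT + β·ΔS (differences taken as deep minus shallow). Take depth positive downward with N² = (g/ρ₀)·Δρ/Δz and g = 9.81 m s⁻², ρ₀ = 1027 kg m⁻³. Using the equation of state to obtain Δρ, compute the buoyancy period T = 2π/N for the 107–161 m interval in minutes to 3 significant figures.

17.5 min

ΔT = +1.9 K, ΔS = +0.55 psu (deep − shallow).
Δρ/ρ₀ = −αΔT + βΔS = -2.09 × 10⁻⁴ + 4.07 × 10⁻⁴ = 1.98 × 10⁻⁴, so Δρ ≈ 0.2033 kg m⁻³.
N² = (g/ρ₀)·Δρ/Δz = g·(Δρ/ρ₀)/Δz = 9.81 × 1.98 × 10⁻⁴ / 54 = 3.5970 × 10⁻⁵ s⁻².
N = √(3.5970 × 10⁻⁵) = 5.9975 × 10⁻³ rad s⁻¹ → T = 2π/N = 1.0476 × 10³ s = 17.460 min ≈ 17.5 min.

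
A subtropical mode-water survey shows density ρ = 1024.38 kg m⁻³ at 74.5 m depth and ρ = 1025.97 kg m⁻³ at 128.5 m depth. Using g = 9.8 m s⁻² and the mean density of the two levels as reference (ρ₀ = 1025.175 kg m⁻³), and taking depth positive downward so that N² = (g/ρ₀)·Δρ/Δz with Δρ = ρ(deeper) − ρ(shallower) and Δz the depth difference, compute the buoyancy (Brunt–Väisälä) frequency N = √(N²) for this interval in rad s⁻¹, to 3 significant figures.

Δρ = 1025.97 − 1024.38 = 1.59 kg m⁻³ over Δz = 128.5 − 74.5 = 54 m.
N² = (9.8/1025.175) × (1.59/54) = 2.8147 × 10⁻⁴ s⁻².
N = √(2.8147 × 10⁻⁴) = 0.016777 rad s⁻¹ ≈ 0.0168 rad s⁻¹.
N² > 0, so the interval is statically stable.

0.0168 rad s⁻¹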